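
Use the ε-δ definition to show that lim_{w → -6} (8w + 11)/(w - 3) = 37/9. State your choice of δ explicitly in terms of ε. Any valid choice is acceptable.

δ = min(9/2, (81/70)ε)

Suppose ε > 0. We want δ > 0 with 0 < |w + 6| < δ ⇒ |(8w + 11)/(w - 3) − (37/9)| < ε.
Combining over a common denominator, (8w + 11)/(w - 3) − (37/9) = [(8w + 11)·(-9) − (-37)·(w - 3)] / [(-9)·(w - 3)] = -35(w + 6) / ((-9)(w - 3)).
So |(8w + 11)/(w - 3) − (37/9)| = 35|w + 6| / (9·|w − 3|).
Restrict δ ≤ 9/2. Then |w + 6| < 9/2 gives |w − 3| = |(w + 6) + (-9)| ≥ 9 − 9/2 = 9/2.
Hence |(8w + 11)/(w - 3) − (37/9)| < 35|w + 6|/(9·(9/2)) = (70/81)|w + 6|, which is < ε once |w + 6| < (81/70)ε.
Take δ = min(9/2, (81/70)ε). Then 0 < |w + 6| < δ forces both bounds, so |(8w + 11)/(w - 3) − (37/9)| < ε.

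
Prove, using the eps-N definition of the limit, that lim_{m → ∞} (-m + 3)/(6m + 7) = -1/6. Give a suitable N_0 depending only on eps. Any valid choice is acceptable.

Let eps > 0. For m ≥ 1, |(-m + 3)/(6m + 7) + 1/6| = |25|/(6(6m + 7)) = 25/(6(6m + 7)).
Since 6m + 7 ≥ 6m for m ≥ 1, this is ≤ 25/(6·6m) = (25/36)/m.
So |(-m + 3)/(6m + 7) + 1/6| < eps whenever m > (25/36)/eps.
Take N_0 = (25/36)/eps. If m > N_0 then |(-m + 3)/(6m + 7) + 1/6| ≤ (25/36)/m < eps.

N_0 = (25/36)/eps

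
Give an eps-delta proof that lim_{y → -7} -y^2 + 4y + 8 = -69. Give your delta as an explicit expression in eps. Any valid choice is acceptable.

Suppose eps > 0. We want delta > 0 such that 0 < |y + 7| < delta implies |(-y^2 + 4y + 8) + 69| < eps.
(-y^2 + 4y + 8) + 69 = -y^2 + 4y + 77 = (y + 7)(-y + 11).
So |(-y^2 + 4y + 8) + 69| = |y + 7|·|-y + 11|.
Require delta ≤ 1. Then |y + 7| < 1 gives |y| < 8, and by the triangle inequality |-y + 11| ≤ 8 + 11 = 19.
Hence |(-y^2 + 4y + 8) + 69| ≤ 19|y + 7| < eps provided |y + 7| < eps/19.
Choosing delta = min(1, eps/19) ensures both conditions, hence |(-y^2 + 4y + 8) + 69| < eps.

delta = min(1, eps/19)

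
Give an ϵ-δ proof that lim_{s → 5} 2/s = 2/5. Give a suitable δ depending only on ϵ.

Let ϵ > 0 be given. We seek δ > 0 such that 0 < |s − 5| < δ implies |2/s − (2/5)| < ϵ.
|2/s − (2/5)| = 2·|5 − s|/(5·|s|) = 2|s − 5|/(5|s|).
Restrict δ ≤ 5/2. Then |s − 5| < 5/2 gives |s| > 5/2, so 5|s| > 25/2.
Then |2/s − (2/5)| < 2|s − 5|/(25/2), which is < ϵ when |s − 5| < (25/4)ϵ.
Take δ = min(5/2, (25/4)ϵ). Then 0 < |s − 5| < δ gives both |s − 5| < 5/2 and |s − 5| < (25/4)ϵ, so |2/s − (2/5)| < ϵ.

δ = min(5/2, (25/4)ϵ)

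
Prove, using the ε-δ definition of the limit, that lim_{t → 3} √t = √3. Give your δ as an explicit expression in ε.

δ = min(3, √3·ε)

Let ε > 0. We want δ > 0 such that 0 < |t − 3| < δ implies |√t − √3| < ε.
Multiplying by the conjugate, |√t − √3| = |t − 3|/(√t + √3).
Restrict δ ≤ 3 so that |t − 3| < 3 forces t > 0, and then √t + √3 > √3.
Hence |√t − √3| < |t − 3|/√3, which is < ε once |t − 3| < √3·ε.
Take δ = min(3, √3·ε). If 0 < |t − 3| < δ then t > 0 and |√t − √3| < |t − 3|/√3 < ε.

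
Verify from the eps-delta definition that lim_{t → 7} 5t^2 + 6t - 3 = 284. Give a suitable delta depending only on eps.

Suppose eps > 0. We want delta > 0 such that 0 < |t − 7| < delta implies |(5t^2 + 6t - 3) − 284| < eps.
(5t^2 + 6t - 3) − 284 = 5t^2 + 6t - 287 = (t − 7)(5t + 41).
So |(5t^2 + 6t - 3) − 284| = |t − 7|·|5t + 41|.
Assume first that |t − 7| < 2, so |t| < 9. Then |5t + 41| ≤ 5·9 + 41 = 86.
Hence |(5t^2 + 6t - 3) − 284| ≤ 86|t − 7| < eps provided |t − 7| < eps/86.
Choosing delta = min(2, eps/86) ensures both conditions, hence |(5t^2 + 6t - 3) − 284| < eps.

delta = min(2, eps/86)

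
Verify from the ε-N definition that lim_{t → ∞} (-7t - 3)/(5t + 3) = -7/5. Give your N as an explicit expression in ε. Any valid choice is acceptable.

Let ε > 0 be given. We seek N > 0 such that t > N implies |(-7t - 3)/(5t + 3) + 7/5| < ε.
(-7t - 3)/(5t + 3) + 7/5 = (5(-7t - 3) − (-7)(5t + 3)) / (5(5t + 3)) = 6/(5(5t + 3)).
For t > 0 we have 5t + 3 > 5t, so |(-7t - 3)/(5t + 3) + 7/5| = 6/(5(5t + 3)) < 6/(5·5t) = (6/25)/t.
Thus |(-7t - 3)/(5t + 3) + 7/5| < ε whenever t > (6/25)/ε.
Take N = (6/25)/ε. If t > N then |(-7t - 3)/(5t + 3) + 7/5| < (6/25)/t < ε.

N = (6/25)/ε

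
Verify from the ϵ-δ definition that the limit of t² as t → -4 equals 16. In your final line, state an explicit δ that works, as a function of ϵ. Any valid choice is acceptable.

δ = min(1, ϵ/9)

Fix ϵ > 0. We seek δ > 0 with 0 < |t + 4| < δ ⇒ |t² − 16| < ϵ.
Factor: t² − 16 = (t + 4)(t - 4), so |t² − 16| = |t + 4|·|t - 4|.
Restrict δ ≤ 1. Then |t + 4| < 1 gives |t| < 5, so by the triangle inequality |t - 4| ≤ 5 + 4 = 9.
Hence |t² − 16| ≤ 9|t + 4|, which is < ϵ once |t + 4| < ϵ/9.
Take δ = min(1, ϵ/9). If 0 < |t + 4| < δ then both bounds hold and |t² − 16| ≤ 9|t + 4| < 9·(ϵ/9) = ϵ.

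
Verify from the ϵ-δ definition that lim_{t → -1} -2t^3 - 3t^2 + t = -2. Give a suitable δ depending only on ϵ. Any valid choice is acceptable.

Let ϵ > 0. We want δ > 0 such that 0 < |t + 1| < δ implies |(-2t^3 - 3t^2 + t) + 2| < ϵ.
(-2t^3 - 3t^2 + t) + 2 = -2t^3 - 3t^2 + t + 2 = (t + 1)(-2t^2 - t + 2).
So |(-2t^3 - 3t^2 + t) + 2| = |t + 1|·|-2t^2 - t + 2|.
Assume first that |t + 1| < 1, so |t| < 2. Then |-2t^2 - t + 2| ≤ 2·2^2 + 2 + 2 = 12.
Hence |(-2t^3 - 3t^2 + t) + 2| ≤ 12|t + 1| < ϵ provided |t + 1| < ϵ/12.
Choosing δ = min(1, ϵ/12) ensures both conditions, hence |(-2t^3 - 3t^2 + t) + 2| < ϵ.

δ = min(1, ϵ/12)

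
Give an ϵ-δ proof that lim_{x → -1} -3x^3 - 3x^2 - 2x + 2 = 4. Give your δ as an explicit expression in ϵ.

δ = min(1, ϵ/14)

Fix ϵ > 0. We want δ > 0 such that 0 < |x + 1| < δ implies |(-3x^3 - 3x^2 - 2x + 2) − 4| < ϵ.
(-3x^3 - 3x^2 - 2x + 2) − 4 = -3x^3 - 3x^2 - 2x - 2 = (x + 1)(-3x^2 - 2).
So |(-3x^3 - 3x^2 - 2x + 2) − 4| = |x + 1|·|-3x^2 - 2|.
Require δ ≤ 1. Then |x + 1| < 1 gives |x| < 2, and by the triangle inequality |-3x^2 - 2| ≤ 3·2^2 + 2 = 14.
Hence |(-3x^3 - 3x^2 - 2x + 2) − 4| ≤ 14|x + 1| < ϵ provided |x + 1| < ϵ/14.
Take δ = min(1, ϵ/14). Then 0 < |x + 1| < δ gives both |x + 1| < 1 and |x + 1| < ϵ/14, so |(-3x^3 - 3x^2 - 2x + 2) − 4| < ϵ.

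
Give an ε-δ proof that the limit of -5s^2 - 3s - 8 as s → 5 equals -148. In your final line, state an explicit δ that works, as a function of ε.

δ = min(1, ε/58)

Fix ε > 0. We want δ > 0 such that 0 < |s − 5| < δ implies |(-5s^2 - 3s - 8) + 148| < ε.
(-5s^2 - 3s - 8) + 148 = -5s^2 - 3s + 140 = (s − 5)(-5s - 28).
So |(-5s^2 - 3s - 8) + 148| = |s − 5|·|-5s - 28|.
Require δ ≤ 1. Then |s − 5| < 1 gives |s| < 6, and by the triangle inequality |-5s - 28| ≤ 5·6 + 28 = 58.
Hence |(-5s^2 - 3s - 8) + 148| ≤ 58|s − 5| < ε provided |s − 5| < ε/58.
Choosing δ = min(1, ε/58) ensures both conditions, hence |(-5s^2 - 3s - 8) + 148| < ε.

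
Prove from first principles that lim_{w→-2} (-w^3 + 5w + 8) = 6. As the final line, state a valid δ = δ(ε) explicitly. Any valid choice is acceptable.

Suppose ε > 0. We want δ > 0 such that 0 < |w + 2| < δ implies |(-w^3 + 5w + 8) − 6| < ε.
(-w^3 + 5w + 8) − 6 = -w^3 + 5w + 2 = (w + 2)(-w^2 + 2w + 1).
So |(-w^3 + 5w + 8) − 6| = |w + 2|·|-w^2 + 2w + 1|.
Require δ ≤ 2. Then |w + 2| < 2 gives |w| < 4, and by the triangle inequality |-w^2 + 2w + 1| ≤ 4^2 + 2·4 + 1 = 25.
Hence |(-w^3 + 5w + 8) − 6| ≤ 25|w + 2| < ε provided |w + 2| < ε/25.
Choosing δ = min(2, ε/25) ensures both conditions, hence |(-w^3 + 5w + 8) − 6| < ε.

δ = min(2, ε/25)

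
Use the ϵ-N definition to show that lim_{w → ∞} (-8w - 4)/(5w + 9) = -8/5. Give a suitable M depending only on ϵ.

Let ϵ > 0 be given. We seek M > 0 such that w > M implies |(-8w - 4)/(5w + 9) + 8/5| < ϵ.
(-8w - 4)/(5w + 9) + 8/5 = (5(-8w - 4) − (-8)(5w + 9)) / (5(5w + 9)) = 52/(5(5w + 9)).
For w > 0 we have 5w + 9 > 5w, so |(-8w - 4)/(5w + 9) + 8/5| = 52/(5(5w + 9)) < 52/(5·5w) = (52/25)/w.
Thus |(-8w - 4)/(5w + 9) + 8/5| < ϵ whenever w > (52/25)/ϵ.
Take M = (52/25)/ϵ. If w > M then |(-8w - 4)/(5w + 9) + 8/5| < (52/25)/w < ϵ.

M = (52/25)/ϵ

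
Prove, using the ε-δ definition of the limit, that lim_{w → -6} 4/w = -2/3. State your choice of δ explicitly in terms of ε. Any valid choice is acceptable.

δ = min(3, (9/2)ε)

Suppose ε > 0. We seek δ > 0 such that 0 < |w + 6| < δ implies |4/w + 2/3| < ε.
|4/w + 2/3| = 4·|-6 − w|/(6·|w|) = 4|w + 6|/(6|w|).
Require δ ≤ 3 so that |w| > 6 − 3 = 3, hence 6|w| > 18.
Then |4/w + 2/3| < 4|w + 6|/18, which is < ε when |w + 6| < (9/2)ε.
Take δ = min(3, (9/2)ε). Then 0 < |w + 6| < δ gives both |w + 6| < 3 and |w + 6| < (9/2)ε, so |4/w + 2/3| < ε.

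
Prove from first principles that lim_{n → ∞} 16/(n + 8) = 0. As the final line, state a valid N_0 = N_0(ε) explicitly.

Fix ε > 0. For n ≥ 1, |16/(n + 8) − 0| = 16/(n + 8) ≤ 16/n.
We need 16/n < ε, i.e. n > 16/ε.
Take N_0 = 16/ε. If n > N_0 then |16/(n + 8)| ≤ 16/n < ε.

N_0 = 16/ε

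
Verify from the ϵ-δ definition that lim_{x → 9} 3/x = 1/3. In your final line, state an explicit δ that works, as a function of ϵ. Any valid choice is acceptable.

δ = min(9/2, (27/2)ϵ)

Let ϵ > 0 be given. We seek δ > 0 such that 0 < |x − 9| < δ implies |3/x − (1/3)| < ϵ.
|3/x − (1/3)| = 3·|9 − x|/(9·|x|) = 3|x − 9|/(9|x|).
Restrict δ ≤ 9/2. Then |x − 9| < 9/2 gives |x| > 9/2, so 9|x| > 81/2.
Then |3/x − (1/3)| < 3|x − 9|/(81/2), which is < ϵ when |x − 9| < (27/2)ϵ.
Take δ = min(9/2, (27/2)ϵ). Then 0 < |x − 9| < δ gives both |x − 9| < 9/2 and |x − 9| < (27/2)ϵ, so |3/x − (1/3)| < ϵ.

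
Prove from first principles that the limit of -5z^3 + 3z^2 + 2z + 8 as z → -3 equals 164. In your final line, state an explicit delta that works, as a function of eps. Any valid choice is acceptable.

Suppose eps > 0. We want delta > 0 such that 0 < |z + 3| < delta implies |(-5z^3 + 3z^2 + 2z + 8) − 164| < eps.
(-5z^3 + 3z^2 + 2z + 8) − 164 = -5z^3 + 3z^2 + 2z - 156 = (z + 3)(-5z^2 + 18z - 52).
So |(-5z^3 + 3z^2 + 2z + 8) − 164| = |z + 3|·|-5z^2 + 18z - 52|.
Require delta ≤ 1. Then |z + 3| < 1 gives |z| < 4, and by the triangle inequality |-5z^2 + 18z - 52| ≤ 5·4^2 + 18·4 + 52 = 204.
Hence |(-5z^3 + 3z^2 + 2z + 8) − 164| ≤ 204|z + 3| < eps provided |z + 3| < eps/204.
Take delta = min(1, eps/204). Then 0 < |z + 3| < delta gives both |z + 3| < 1 and |z + 3| < eps/204, so |(-5z^3 + 3z^2 + 2z + 8) − 164| < eps.

delta = min(1, eps/204)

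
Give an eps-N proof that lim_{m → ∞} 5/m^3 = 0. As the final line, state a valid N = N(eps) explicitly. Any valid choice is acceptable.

N = (5/eps)^{1/3}

Let eps > 0. For m ≥ 1, |5/m^3 − 0| = 5/m^3.
5/m^3 < eps ⇔ m^3 > 5/eps ⇔ m > (5/eps)^{1/3}.
Take N = (5/eps)^{1/3}. Then m > N implies 5/m^3 < eps.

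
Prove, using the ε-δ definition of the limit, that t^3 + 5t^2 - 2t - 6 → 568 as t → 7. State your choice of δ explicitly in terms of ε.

δ = min(2, ε/271)

Let ε > 0 be given. We want δ > 0 such that 0 < |t − 7| < δ implies |(t^3 + 5t^2 - 2t - 6) − 568| < ε.
(t^3 + 5t^2 - 2t - 6) − 568 = t^3 + 5t^2 - 2t - 574 = (t − 7)(t^2 + 12t + 82).
So |(t^3 + 5t^2 - 2t - 6) − 568| = |t − 7|·|t^2 + 12t + 82|.
Assume first that |t − 7| < 2, so |t| < 9. Then |t^2 + 12t + 82| ≤ 9^2 + 12·9 + 82 = 271.
Hence |(t^3 + 5t^2 - 2t - 6) − 568| ≤ 271|t − 7| < ε provided |t − 7| < ε/271.
Choosing δ = min(2, ε/271) ensures both conditions, hence |(t^3 + 5t^2 - 2t - 6) − 568| < ε.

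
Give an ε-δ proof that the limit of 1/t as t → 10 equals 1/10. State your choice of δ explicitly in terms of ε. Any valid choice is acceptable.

Fix ε > 0. We seek δ > 0 such that 0 < |t − 10| < δ implies |1/t − (1/10)| < ε.
|1/t − (1/10)| = |10 − t|/(10·|t|) = |t − 10|/(10|t|).
Require δ ≤ 5 so that |t| > 10 − 5 = 5, hence 10|t| > 50.
Then |1/t − (1/10)| < |t − 10|/50, which is < ε when |t − 10| < 50ε.
Take δ = min(5, 50ε). Then 0 < |t − 10| < δ gives both |t − 10| < 5 and |t − 10| < 50ε, so |1/t − (1/10)| < ε.

δ = min(5, 50ε)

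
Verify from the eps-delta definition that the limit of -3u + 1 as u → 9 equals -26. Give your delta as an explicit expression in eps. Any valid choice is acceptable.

delta = eps/3

Suppose eps > 0. We need delta > 0 so that 0 < |u − 9| < delta implies |(-3u + 1) + 26| < eps.
Since (-3u + 1) + 26 = -3(u − 9), we have |(-3u + 1) + 26| = 3|u − 9|.
So 3|u − 9| < eps exactly when |u − 9| < eps/3.
Choosing delta = eps/3 gives |(-3u + 1) + 26| = 3|u − 9| < eps whenever |u − 9| < delta.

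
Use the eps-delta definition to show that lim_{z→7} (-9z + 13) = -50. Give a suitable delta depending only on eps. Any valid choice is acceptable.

Suppose eps > 0. We need delta > 0 so that 0 < |z − 7| < delta implies |(-9z + 13) + 50| < eps.
|(-9z + 13) + 50| = |-9z + 63| = 9|z − 7|.
So 9|z − 7| < eps exactly when |z − 7| < eps/9.
Choosing delta = eps/9 gives |(-9z + 13) + 50| = 9|z − 7| < eps whenever |z − 7| < delta.

delta = eps/9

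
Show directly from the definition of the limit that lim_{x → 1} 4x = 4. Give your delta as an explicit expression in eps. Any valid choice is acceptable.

delta = eps/4

Fix eps > 0. We need delta > 0 so that 0 < |x − 1| < delta implies |(4x) − 4| < eps.
Since (4x) − 4 = 4(x − 1), we have |(4x) − 4| = 4|x − 1|.
So 4|x − 1| < eps exactly when |x − 1| < eps/4.
Take delta = eps/4. If 0 < |x − 1| < delta then |(4x) − 4| = 4|x − 1| < 4·(eps/4) = eps.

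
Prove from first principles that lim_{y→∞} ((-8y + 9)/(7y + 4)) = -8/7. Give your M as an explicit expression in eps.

Let eps > 0 be given. We seek M > 0 such that y > M implies |(-8y + 9)/(7y + 4) + 8/7| < eps.
(-8y + 9)/(7y + 4) + 8/7 = (7(-8y + 9) − (-8)(7y + 4)) / (7(7y + 4)) = 95/(7(7y + 4)).
For y > 0 we have 7y + 4 > 7y, so |(-8y + 9)/(7y + 4) + 8/7| = 95/(7(7y + 4)) < 95/(7·7y) = (95/49)/y.
Thus |(-8y + 9)/(7y + 4) + 8/7| < eps whenever y > (95/49)/eps.
Take M = (95/49)/eps. If y > M then |(-8y + 9)/(7y + 4) + 8/7| < (95/49)/y < eps.

M = (95/49)/eps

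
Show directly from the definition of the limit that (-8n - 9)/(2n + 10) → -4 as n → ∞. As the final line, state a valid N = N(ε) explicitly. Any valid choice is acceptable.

N = (31/2)/ε

Suppose ε > 0. For n ≥ 1, |(-8n - 9)/(2n + 10) + 4| = |62|/(2(2n + 10)) = 62/(2(2n + 10)).
Since 2n + 10 ≥ 2n for n ≥ 1, this is ≤ 62/(2·2n) = (31/2)/n.
So |(-8n - 9)/(2n + 10) + 4| < ε whenever n > (31/2)/ε.
Take N = (31/2)/ε. If n > N then |(-8n - 9)/(2n + 10) + 4| ≤ (31/2)/n < ε.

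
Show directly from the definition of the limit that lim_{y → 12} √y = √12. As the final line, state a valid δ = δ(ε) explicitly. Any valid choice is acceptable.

Suppose ε > 0. We want δ > 0 such that 0 < |y − 12| < δ implies |√y − √12| < ε.
Rationalise: √y − √12 = (y − 12)/(√y + √12), so |√y − √12| = |y − 12|/(√y + √12).
Restrict δ ≤ 12 so that |y − 12| < 12 forces y > 0, and then √y + √12 > √12.
Hence |√y − √12| < |y − 12|/√12, which is < ε once |y − 12| < √12·ε.
Take δ = min(12, √12·ε). If 0 < |y − 12| < δ then y > 0 and |√y − √12| < |y − 12|/√12 < ε.

δ = min(12, √12·ε)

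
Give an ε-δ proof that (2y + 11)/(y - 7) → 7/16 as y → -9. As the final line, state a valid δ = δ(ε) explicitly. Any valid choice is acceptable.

Suppose ε > 0. We want δ > 0 with 0 < |y + 9| < δ ⇒ |(2y + 11)/(y - 7) − (7/16)| < ε.
Combining over a common denominator, (2y + 11)/(y - 7) − (7/16) = [(2y + 11)·(-16) − (-7)·(y - 7)] / [(-16)·(y - 7)] = -25(y + 9) / ((-16)(y - 7)).
So |(2y + 11)/(y - 7) − (7/16)| = 25|y + 9| / (16·|y − 7|).
Restrict δ ≤ 8. Then |y + 9| < 8 gives |y − 7| = |(y + 9) + (-16)| ≥ 16 − 8 = 8.
Hence |(2y + 11)/(y - 7) − (7/16)| < 25|y + 9|/(16·8) = (25/128)|y + 9|, which is < ε once |y + 9| < (128/25)ε.
Take δ = min(8, (128/25)ε). Then 0 < |y + 9| < δ forces both bounds, so |(2y + 11)/(y - 7) − (7/16)| < ε.

δ = min(8, (128/25)ε)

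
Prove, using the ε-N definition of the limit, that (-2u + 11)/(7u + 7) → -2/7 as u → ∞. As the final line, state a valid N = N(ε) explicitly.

Let ε > 0. We seek N > 0 such that u > N implies |(-2u + 11)/(7u + 7) + 2/7| < ε.
(-2u + 11)/(7u + 7) + 2/7 = (7(-2u + 11) − (-2)(7u + 7)) / (7(7u + 7)) = 91/(7(7u + 7)).
For u > 0 we have 7u + 7 > 7u, so |(-2u + 11)/(7u + 7) + 2/7| = 91/(7(7u + 7)) < 91/(7·7u) = (13/7)/u.
Thus |(-2u + 11)/(7u + 7) + 2/7| < ε whenever u > (13/7)/ε.
Take N = (13/7)/ε. If u > N then |(-2u + 11)/(7u + 7) + 2/7| < (13/7)/u < ε.

N = (13/7)/ε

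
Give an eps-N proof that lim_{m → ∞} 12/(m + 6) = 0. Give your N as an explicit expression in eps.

N = 12/eps

Let eps > 0 be given. For m ≥ 1, |12/(m + 6) − 0| = 12/(m + 6) ≤ 12/m.
We need 12/m < eps, i.e. m > 12/eps.
Take N = 12/eps. If m > N then |12/(m + 6)| ≤ 12/m < eps.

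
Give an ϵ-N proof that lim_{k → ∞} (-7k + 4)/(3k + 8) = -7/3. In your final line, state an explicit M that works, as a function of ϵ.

Suppose ϵ > 0. For k ≥ 1, |(-7k + 4)/(3k + 8) + 7/3| = |68|/(3(3k + 8)) = 68/(3(3k + 8)).
Since 3k + 8 ≥ 3k for k ≥ 1, this is ≤ 68/(3·3k) = (68/9)/k.
So |(-7k + 4)/(3k + 8) + 7/3| < ϵ whenever k > (68/9)/ϵ.
Take M = (68/9)/ϵ. If k > M then |(-7k + 4)/(3k + 8) + 7/3| ≤ (68/9)/k < ϵ.

M = (68/9)/ϵ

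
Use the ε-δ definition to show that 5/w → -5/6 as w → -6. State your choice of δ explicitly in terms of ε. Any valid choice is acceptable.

Suppose ε > 0. We seek δ > 0 such that 0 < |w + 6| < δ implies |5/w + 5/6| < ε.
|5/w + 5/6| = 5·|-6 − w|/(6·|w|) = 5|w + 6|/(6|w|).
Restrict δ ≤ 3. Then |w + 6| < 3 gives |w| > 3, so 6|w| > 18.
Then |5/w + 5/6| < 5|w + 6|/18, which is < ε when |w + 6| < (18/5)ε.
Take δ = min(3, (18/5)ε). Then 0 < |w + 6| < δ gives both |w + 6| < 3 and |w + 6| < (18/5)ε, so |5/w + 5/6| < ε.

δ = min(3, (18/5)ε)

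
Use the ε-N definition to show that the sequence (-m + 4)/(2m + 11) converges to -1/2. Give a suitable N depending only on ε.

Let ε > 0. For m ≥ 1, |(-m + 4)/(2m + 11) + 1/2| = |19|/(2(2m + 11)) = 19/(2(2m + 11)).
Since 2m + 11 ≥ 2m for m ≥ 1, this is ≤ 19/(2·2m) = (19/4)/m.
So |(-m + 4)/(2m + 11) + 1/2| < ε whenever m > (19/4)/ε.
Take N = (19/4)/ε. If m > N then |(-m + 4)/(2m + 11) + 1/2| ≤ (19/4)/m < ε.

N = (19/4)/ε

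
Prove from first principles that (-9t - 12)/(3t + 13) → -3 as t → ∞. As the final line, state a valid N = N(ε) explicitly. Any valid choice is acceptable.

Suppose ε > 0. We seek N > 0 such that t > N implies |(-9t - 12)/(3t + 13) + 3| < ε.
(-9t - 12)/(3t + 13) + 3 = (3(-9t - 12) − (-9)(3t + 13)) / (3(3t + 13)) = 81/(3(3t + 13)).
For t > 0 we have 3t + 13 > 3t, so |(-9t - 12)/(3t + 13) + 3| = 81/(3(3t + 13)) < 81/(3·3t) = 9/t.
Thus |(-9t - 12)/(3t + 13) + 3| < ε whenever t > 9/ε.
Take N = 9/ε. If t > N then |(-9t - 12)/(3t + 13) + 3| < 9/t < ε.

N = 9/ε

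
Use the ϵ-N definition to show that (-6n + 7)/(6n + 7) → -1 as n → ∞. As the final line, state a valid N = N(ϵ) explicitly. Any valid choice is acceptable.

N = (7/3)/ϵ

Let ϵ > 0 be given. For n ≥ 1, |(-6n + 7)/(6n + 7) + 1| = |84|/(6(6n + 7)) = 84/(6(6n + 7)).
Since 6n + 7 ≥ 6n for n ≥ 1, this is ≤ 84/(6·6n) = (7/3)/n.
So |(-6n + 7)/(6n + 7) + 1| < ϵ whenever n > (7/3)/ϵ.
Take N = (7/3)/ϵ. If n > N then |(-6n + 7)/(6n + 7) + 1| ≤ (7/3)/n < ϵ.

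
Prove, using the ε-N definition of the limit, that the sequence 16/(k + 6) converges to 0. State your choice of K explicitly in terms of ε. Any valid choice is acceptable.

K = 16/ε

Let ε > 0. For k ≥ 1, |16/(k + 6) − 0| = 16/(k + 6) ≤ 16/k.
We need 16/k < ε, i.e. k > 16/ε.
Take K = 16/ε. If k > K then |16/(k + 6)| ≤ 16/k < ε.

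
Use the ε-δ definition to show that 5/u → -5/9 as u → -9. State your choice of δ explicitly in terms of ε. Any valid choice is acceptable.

Let ε > 0. We seek δ > 0 such that 0 < |u + 9| < δ implies |5/u + 5/9| < ε.
|5/u + 5/9| = 5·|-9 − u|/(9·|u|) = 5|u + 9|/(9|u|).
Restrict δ ≤ 9/2. Then |u + 9| < 9/2 gives |u| > 9/2, so 9|u| > 81/2.
Then |5/u + 5/9| < 5|u + 9|/(81/2), which is < ε when |u + 9| < (81/10)ε.
Take δ = min(9/2, (81/10)ε). Then 0 < |u + 9| < δ gives both |u + 9| < 9/2 and |u + 9| < (81/10)ε, so |5/u + 5/9| < ε.

δ = min(9/2, (81/10)ε)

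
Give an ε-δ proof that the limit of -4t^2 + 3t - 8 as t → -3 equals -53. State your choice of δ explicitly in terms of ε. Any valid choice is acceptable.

Fix ε > 0. We want δ > 0 such that 0 < |t + 3| < δ implies |(-4t^2 + 3t - 8) + 53| < ε.
(-4t^2 + 3t - 8) + 53 = -4t^2 + 3t + 45 = (t + 3)(-4t + 15).
So |(-4t^2 + 3t - 8) + 53| = |t + 3|·|-4t + 15|.
Require δ ≤ 2. Then |t + 3| < 2 gives |t| < 5, and by the triangle inequality |-4t + 15| ≤ 4·5 + 15 = 35.
Hence |(-4t^2 + 3t - 8) + 53| ≤ 35|t + 3| < ε provided |t + 3| < ε/35.
Choosing δ = min(2, ε/35) ensures both conditions, hence |(-4t^2 + 3t - 8) + 53| < ε.

δ = min(2, ε/35)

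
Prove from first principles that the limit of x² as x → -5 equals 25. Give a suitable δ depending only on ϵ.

Let ϵ > 0. We seek δ > 0 with 0 < |x + 5| < δ ⇒ |x² − 25| < ϵ.
Factor: x² − 25 = (x + 5)(x - 5), so |x² − 25| = |x + 5|·|x - 5|.
Restrict δ ≤ 1. Then |x + 5| < 1 gives |x| < 6, so by the triangle inequality |x - 5| ≤ 6 + 5 = 11.
Hence |x² − 25| ≤ 11|x + 5|, which is < ϵ once |x + 5| < ϵ/11.
Take δ = min(1, ϵ/11). If 0 < |x + 5| < δ then both bounds hold and |x² − 25| ≤ 11|x + 5| < 11·(ϵ/11) = ϵ.

δ = min(1, ϵ/11)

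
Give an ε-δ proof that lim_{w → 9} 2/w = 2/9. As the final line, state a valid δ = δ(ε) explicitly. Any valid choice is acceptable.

Fix ε > 0. We seek δ > 0 such that 0 < |w − 9| < δ implies |2/w − (2/9)| < ε.
|2/w − (2/9)| = 2·|9 − w|/(9·|w|) = 2|w − 9|/(9|w|).
Restrict δ ≤ 9/2. Then |w − 9| < 9/2 gives |w| > 9/2, so 9|w| > 81/2.
Then |2/w − (2/9)| < 2|w − 9|/(81/2), which is < ε when |w − 9| < (81/4)ε.
Take δ = min(9/2, (81/4)ε). Then 0 < |w − 9| < δ gives both |w − 9| < 9/2 and |w − 9| < (81/4)ε, so |2/w − (2/9)| < ε.

δ = min(9/2, (81/4)ε)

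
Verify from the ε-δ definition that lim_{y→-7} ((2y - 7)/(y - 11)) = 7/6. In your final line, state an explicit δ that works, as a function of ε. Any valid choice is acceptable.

δ = min(9, (54/5)ε)

Let ε > 0 be given. We want δ > 0 with 0 < |y + 7| < δ ⇒ |(2y - 7)/(y - 11) − (7/6)| < ε.
Combining over a common denominator, (2y - 7)/(y - 11) − (7/6) = [(2y - 7)·(-18) − (-21)·(y - 11)] / [(-18)·(y - 11)] = -15(y + 7) / ((-18)(y - 11)).
So |(2y - 7)/(y - 11) − (7/6)| = 15|y + 7| / (18·|y − 11|).
Restrict δ ≤ 9. Then |y + 7| < 9 gives |y − 11| = |(y + 7) + (-18)| ≥ 18 − 9 = 9.
Hence |(2y - 7)/(y - 11) − (7/6)| < 15|y + 7|/(18·9) = (5/54)|y + 7|, which is < ε once |y + 7| < (54/5)ε.
Take δ = min(9, (54/5)ε). Then 0 < |y + 7| < δ forces both bounds, so |(2y - 7)/(y - 11) − (7/6)| < ε.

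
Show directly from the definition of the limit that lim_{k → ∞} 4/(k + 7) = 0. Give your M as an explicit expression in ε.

Suppose ε > 0. For k ≥ 1, |4/(k + 7) − 0| = 4/(k + 7) ≤ 4/k.
We need 4/k < ε, i.e. k > 4/ε.
Take M = 4/ε. If k > M then |4/(k + 7)| ≤ 4/k < ε.

M = 4/ε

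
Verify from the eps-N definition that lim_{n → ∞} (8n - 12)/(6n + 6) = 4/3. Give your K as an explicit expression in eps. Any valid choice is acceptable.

K = (10/3)/eps

Suppose eps > 0. For n ≥ 1, |(8n - 12)/(6n + 6) − (4/3)| = |-120|/(6(6n + 6)) = 120/(6(6n + 6)).
Since 6n + 6 ≥ 6n for n ≥ 1, this is ≤ 120/(6·6n) = (10/3)/n.
So |(8n - 12)/(6n + 6) − (4/3)| < eps whenever n > (10/3)/eps.
Take K = (10/3)/eps. If n > K then |(8n - 12)/(6n + 6) − (4/3)| ≤ (10/3)/n < eps.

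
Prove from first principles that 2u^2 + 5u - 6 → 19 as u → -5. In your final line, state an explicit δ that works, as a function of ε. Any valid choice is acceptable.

Suppose ε > 0. We want δ > 0 such that 0 < |u + 5| < δ implies |(2u^2 + 5u - 6) − 19| < ε.
(2u^2 + 5u - 6) − 19 = 2u^2 + 5u - 25 = (u + 5)(2u - 5).
So |(2u^2 + 5u - 6) − 19| = |u + 5|·|2u - 5|.
Assume first that |u + 5| < 2, so |u| < 7. Then |2u - 5| ≤ 2·7 + 5 = 19.
Hence |(2u^2 + 5u - 6) − 19| ≤ 19|u + 5| < ε provided |u + 5| < ε/19.
Take δ = min(2, ε/19). Then 0 < |u + 5| < δ gives both |u + 5| < 2 and |u + 5| < ε/19, so |(2u^2 + 5u - 6) − 19| < ε.

δ = min(2, ε/19)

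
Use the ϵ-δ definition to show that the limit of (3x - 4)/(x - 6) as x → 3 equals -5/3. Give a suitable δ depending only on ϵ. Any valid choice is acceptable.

δ = min(3/2, (9/28)ϵ)

Let ϵ > 0. We want δ > 0 with 0 < |x − 3| < δ ⇒ |(3x - 4)/(x - 6) + 5/3| < ϵ.
Combining over a common denominator, (3x - 4)/(x - 6) + 5/3 = [(3x - 4)·(-3) − 5·(x - 6)] / [(-3)·(x - 6)] = -14(x − 3) / ((-3)(x - 6)).
So |(3x - 4)/(x - 6) + 5/3| = 14|x − 3| / (3·|x − 6|).
Restrict δ ≤ 3/2. Then |x − 3| < 3/2 gives |x − 6| = |(x − 3) + (-3)| ≥ 3 − 3/2 = 3/2.
Hence |(3x - 4)/(x - 6) + 5/3| < 14|x − 3|/(3·(3/2)) = (28/9)|x − 3|, which is < ϵ once |x − 3| < (9/28)ϵ.
Take δ = min(3/2, (9/28)ϵ). Then 0 < |x − 3| < δ forces both bounds, so |(3x - 4)/(x - 6) + 5/3| < ϵ.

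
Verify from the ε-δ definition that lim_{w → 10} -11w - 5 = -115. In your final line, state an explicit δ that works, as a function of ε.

δ = ε/11

Let ε > 0 be given. We need δ > 0 so that 0 < |w − 10| < δ implies |(-11w - 5) + 115| < ε.
Since (-11w - 5) + 115 = -11(w − 10), we have |(-11w - 5) + 115| = 11|w − 10|.
So 11|w − 10| < ε exactly when |w − 10| < ε/11.
Take δ = ε/11. If 0 < |w − 10| < δ then |(-11w - 5) + 115| = 11|w − 10| < 11·(ε/11) = ε.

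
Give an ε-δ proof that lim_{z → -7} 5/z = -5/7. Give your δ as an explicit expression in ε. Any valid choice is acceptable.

Suppose ε > 0. We seek δ > 0 such that 0 < |z + 7| < δ implies |5/z + 5/7| < ε.
|5/z + 5/7| = 5·|-7 − z|/(7·|z|) = 5|z + 7|/(7|z|).
Restrict δ ≤ 7/2. Then |z + 7| < 7/2 gives |z| > 7/2, so 7|z| > 49/2.
Then |5/z + 5/7| < 5|z + 7|/(49/2), which is < ε when |z + 7| < (49/10)ε.
Take δ = min(7/2, (49/10)ε). Then 0 < |z + 7| < δ gives both |z + 7| < 7/2 and |z + 7| < (49/10)ε, so |5/z + 5/7| < ε.

δ = min(7/2, (49/10)ε)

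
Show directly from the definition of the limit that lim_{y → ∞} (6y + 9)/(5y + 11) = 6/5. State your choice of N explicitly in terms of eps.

N = (21/25)/eps

Let eps > 0. We seek N > 0 such that y > N implies |(6y + 9)/(5y + 11) − (6/5)| < eps.
(6y + 9)/(5y + 11) − (6/5) = (5(6y + 9) − 6(5y + 11)) / (5(5y + 11)) = -21/(5(5y + 11)).
For y > 0 we have 5y + 11 > 5y, so |(6y + 9)/(5y + 11) − (6/5)| = 21/(5(5y + 11)) < 21/(5·5y) = (21/25)/y.
Thus |(6y + 9)/(5y + 11) − (6/5)| < eps whenever y > (21/25)/eps.
Take N = (21/25)/eps. If y > N then |(6y + 9)/(5y + 11) − (6/5)| < (21/25)/y < eps.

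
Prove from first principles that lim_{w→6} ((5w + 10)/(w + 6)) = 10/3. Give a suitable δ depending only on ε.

Let ε > 0 be given. We want δ > 0 with 0 < |w − 6| < δ ⇒ |(5w + 10)/(w + 6) − (10/3)| < ε.
Combining over a common denominator, (5w + 10)/(w + 6) − (10/3) = [(5w + 10)·12 − 40·(w + 6)] / [12·(w + 6)] = 20(w − 6) / (12(w + 6)).
So |(5w + 10)/(w + 6) − (10/3)| = 20|w − 6| / (12·|w + 6|).
Restrict δ ≤ 6. Then |w − 6| < 6 gives |w + 6| = |(w − 6) + 12| ≥ 12 − 6 = 6.
Hence |(5w + 10)/(w + 6) − (10/3)| < 20|w − 6|/(12·6) = (5/18)|w − 6|, which is < ε once |w − 6| < (18/5)ε.
Take δ = min(6, (18/5)ε). Then 0 < |w − 6| < δ forces both bounds, so |(5w + 10)/(w + 6) − (10/3)| < ε.

δ = min(6, (18/5)ε)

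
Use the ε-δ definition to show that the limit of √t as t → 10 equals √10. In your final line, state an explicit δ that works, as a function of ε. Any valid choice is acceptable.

δ = min(10, √10·ε)

Fix ε > 0. We want δ > 0 such that 0 < |t − 10| < δ implies |√t − √10| < ε.
Rationalise: √t − √10 = (t − 10)/(√t + √10), so |√t − √10| = |t − 10|/(√t + √10).
Restrict δ ≤ 10 so that |t − 10| < 10 forces t > 0, and then √t + √10 > √10.
Hence |√t − √10| < |t − 10|/√10, which is < ε once |t − 10| < √10·ε.
Take δ = min(10, √10·ε). If 0 < |t − 10| < δ then t > 0 and |√t − √10| < |t − 10|/√10 < ε.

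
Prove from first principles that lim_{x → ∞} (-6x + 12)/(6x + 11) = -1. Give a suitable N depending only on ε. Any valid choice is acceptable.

Suppose ε > 0. We seek N > 0 such that x > N implies |(-6x + 12)/(6x + 11) + 1| < ε.
(-6x + 12)/(6x + 11) + 1 = (6(-6x + 12) − (-6)(6x + 11)) / (6(6x + 11)) = 138/(6(6x + 11)).
For x > 0 we have 6x + 11 > 6x, so |(-6x + 12)/(6x + 11) + 1| = 138/(6(6x + 11)) < 138/(6·6x) = (23/6)/x.
Thus |(-6x + 12)/(6x + 11) + 1| < ε whenever x > (23/6)/ε.
Take N = (23/6)/ε. If x > N then |(-6x + 12)/(6x + 11) + 1| < (23/6)/x < ε.

N = (23/6)/ε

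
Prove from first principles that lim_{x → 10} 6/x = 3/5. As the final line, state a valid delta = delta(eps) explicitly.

delta = min(5, (25/3)eps)

Let eps > 0 be given. We seek delta > 0 such that 0 < |x − 10| < delta implies |6/x − (3/5)| < eps.
|6/x − (3/5)| = 6·|10 − x|/(10·|x|) = 6|x − 10|/(10|x|).
Require delta ≤ 5 so that |x| > 10 − 5 = 5, hence 10|x| > 50.
Then |6/x − (3/5)| < 6|x − 10|/50, which is < eps when |x − 10| < (25/3)eps.
Take delta = min(5, (25/3)eps). Then 0 < |x − 10| < delta gives both |x − 10| < 5 and |x − 10| < (25/3)eps, so |6/x − (3/5)| < eps.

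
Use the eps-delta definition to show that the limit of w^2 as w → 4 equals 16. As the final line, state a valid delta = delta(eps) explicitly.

Suppose eps > 0. We seek delta > 0 with 0 < |w − 4| < delta ⇒ |w^2 − 16| < eps.
Factor: w^2 − 16 = (w − 4)(w + 4), so |w^2 − 16| = |w − 4|·|w + 4|.
Impose delta ≤ 1 so that |w| < 5; then |w + 4| ≤ 9.
Hence |w^2 − 16| ≤ 9|w − 4|, which is < eps once |w − 4| < eps/9.
Take delta = min(1, eps/9). If 0 < |w − 4| < delta then both bounds hold and |w^2 − 16| ≤ 9|w − 4| < 9·(eps/9) = eps.

delta = min(1, eps/9)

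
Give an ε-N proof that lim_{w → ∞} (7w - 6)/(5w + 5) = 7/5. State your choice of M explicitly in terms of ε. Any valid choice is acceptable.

Let ε > 0. We seek M > 0 such that w > M implies |(7w - 6)/(5w + 5) − (7/5)| < ε.
(7w - 6)/(5w + 5) − (7/5) = (5(7w - 6) − 7(5w + 5)) / (5(5w + 5)) = -65/(5(5w + 5)).
For w > 0 we have 5w + 5 > 5w, so |(7w - 6)/(5w + 5) − (7/5)| = 65/(5(5w + 5)) < 65/(5·5w) = (13/5)/w.
Thus |(7w - 6)/(5w + 5) − (7/5)| < ε whenever w > (13/5)/ε.
Take M = (13/5)/ε. If w > M then |(7w - 6)/(5w + 5) − (7/5)| < (13/5)/w < ε.

M = (13/5)/ε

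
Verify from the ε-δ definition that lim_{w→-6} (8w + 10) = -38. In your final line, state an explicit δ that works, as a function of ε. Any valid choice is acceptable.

δ = ε/8

Let ε > 0 be given. We need δ > 0 so that 0 < |w + 6| < δ implies |(8w + 10) + 38| < ε.
Since (8w + 10) + 38 = 8(w + 6), we have |(8w + 10) + 38| = 8|w + 6|.
Thus it suffices that |w + 6| < ε/8.
Choosing δ = ε/8 gives |(8w + 10) + 38| = 8|w + 6| < ε whenever |w + 6| < δ.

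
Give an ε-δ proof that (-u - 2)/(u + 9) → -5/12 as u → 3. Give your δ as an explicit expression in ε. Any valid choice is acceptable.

Let ε > 0 be given. We want δ > 0 with 0 < |u − 3| < δ ⇒ |(-u - 2)/(u + 9) + 5/12| < ε.
Combining over a common denominator, (-u - 2)/(u + 9) + 5/12 = [(-u - 2)·12 − (-5)·(u + 9)] / [12·(u + 9)] = -7(u − 3) / (12(u + 9)).
So |(-u - 2)/(u + 9) + 5/12| = 7|u − 3| / (12·|u + 9|).
Restrict δ ≤ 6. Then |u − 3| < 6 gives |u + 9| = |(u − 3) + 12| ≥ 12 − 6 = 6.
Hence |(-u - 2)/(u + 9) + 5/12| < 7|u − 3|/(12·6) = (7/72)|u − 3|, which is < ε once |u − 3| < (72/7)ε.
Take δ = min(6, (72/7)ε). Then 0 < |u − 3| < δ forces both bounds, so |(-u - 2)/(u + 9) + 5/12| < ε.

δ = min(6, (72/7)ε)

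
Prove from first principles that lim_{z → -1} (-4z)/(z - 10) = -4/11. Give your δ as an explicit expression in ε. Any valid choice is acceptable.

δ = min(11/2, (121/80)ε)

Let ε > 0. We want δ > 0 with 0 < |z + 1| < δ ⇒ |(-4z)/(z - 10) + 4/11| < ε.
Combining over a common denominator, (-4z)/(z - 10) + 4/11 = [(-4z)·(-11) − 4·(z - 10)] / [(-11)·(z - 10)] = 40(z + 1) / ((-11)(z - 10)).
So |(-4z)/(z - 10) + 4/11| = 40|z + 1| / (11·|z − 10|).
Require δ ≤ 11/2, so |z − 10| ≥ |-11| − |z + 1| > 11 − 11/2 = 11/2.
Hence |(-4z)/(z - 10) + 4/11| < 40|z + 1|/(11·(11/2)) = (80/121)|z + 1|, which is < ε once |z + 1| < (121/80)ε.
Take δ = min(11/2, (121/80)ε). Then 0 < |z + 1| < δ forces both bounds, so |(-4z)/(z - 10) + 4/11| < ε.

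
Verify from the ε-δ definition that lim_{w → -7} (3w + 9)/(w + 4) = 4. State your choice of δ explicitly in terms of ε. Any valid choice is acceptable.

δ = min(3/2, (3/2)ε)

Suppose ε > 0. We want δ > 0 with 0 < |w + 7| < δ ⇒ |(3w + 9)/(w + 4) − 4| < ε.
Combining over a common denominator, (3w + 9)/(w + 4) − 4 = [(3w + 9)·(-3) − (-12)·(w + 4)] / [(-3)·(w + 4)] = 3(w + 7) / ((-3)(w + 4)).
So |(3w + 9)/(w + 4) − 4| = 3|w + 7| / (3·|w + 4|).
Restrict δ ≤ 3/2. Then |w + 7| < 3/2 gives |w + 4| = |(w + 7) + (-3)| ≥ 3 − 3/2 = 3/2.
Hence |(3w + 9)/(w + 4) − 4| < 3|w + 7|/(3·(3/2)) = (2/3)|w + 7|, which is < ε once |w + 7| < (3/2)ε.
Take δ = min(3/2, (3/2)ε). Then 0 < |w + 7| < δ forces both bounds, so |(3w + 9)/(w + 4) − 4| < ε.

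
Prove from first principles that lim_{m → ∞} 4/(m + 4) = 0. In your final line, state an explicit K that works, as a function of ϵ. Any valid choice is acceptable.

Let ϵ > 0 be given. For m ≥ 1, |4/(m + 4) − 0| = 4/(m + 4) ≤ 4/m.
We need 4/m < ϵ, i.e. m > 4/ϵ.
Take K = 4/ϵ. If m > K then |4/(m + 4)| ≤ 4/m < ϵ.

K = 4/ϵ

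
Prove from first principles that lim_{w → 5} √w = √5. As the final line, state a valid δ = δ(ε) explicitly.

δ = min(5, √5·ε)

Fix ε > 0. We want δ > 0 such that 0 < |w − 5| < δ implies |√w − √5| < ε.
Rationalise: √w − √5 = (w − 5)/(√w + √5), so |√w − √5| = |w − 5|/(√w + √5).
Restrict δ ≤ 5 so that |w − 5| < 5 forces w > 0, and then √w + √5 > √5.
Hence |√w − √5| < |w − 5|/√5, which is < ε once |w − 5| < √5·ε.
Take δ = min(5, √5·ε). If 0 < |w − 5| < δ then w > 0 and |√w − √5| < |w − 5|/√5 < ε.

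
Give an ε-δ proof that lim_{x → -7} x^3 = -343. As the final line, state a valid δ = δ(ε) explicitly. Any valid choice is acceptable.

δ = min(1, ε/169)

Let ε > 0 be given. We seek δ > 0 with 0 < |x + 7| < δ ⇒ |x^3 + 343| < ε.
Factor: x^3 + 343 = (x + 7)(x^2 - 7x + 49), so |x^3 + 343| = |x + 7|·|x^2 - 7x + 49|.
Impose δ ≤ 1 so that |x| < 8; then |x^2 - 7x + 49| ≤ 169.
Hence |x^3 + 343| ≤ 169|x + 7|, which is < ε once |x + 7| < ε/169.
Take δ = min(1, ε/169). If 0 < |x + 7| < δ then both bounds hold and |x^3 + 343| ≤ 169|x + 7| < 169·(ε/169) = ε.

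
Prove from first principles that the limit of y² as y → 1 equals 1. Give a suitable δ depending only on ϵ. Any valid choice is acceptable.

δ = min(2, ϵ/4)

Fix ϵ > 0. We seek δ > 0 with 0 < |y − 1| < δ ⇒ |y² − 1| < ϵ.
Factor: y² − 1 = (y − 1)(y + 1), so |y² − 1| = |y − 1|·|y + 1|.
Impose δ ≤ 2 so that |y| < 3; then |y + 1| ≤ 4.
Hence |y² − 1| ≤ 4|y − 1|, which is < ϵ once |y − 1| < ϵ/4.
Take δ = min(2, ϵ/4). If 0 < |y − 1| < δ then both bounds hold and |y² − 1| ≤ 4|y − 1| < 4·(ϵ/4) = ϵ.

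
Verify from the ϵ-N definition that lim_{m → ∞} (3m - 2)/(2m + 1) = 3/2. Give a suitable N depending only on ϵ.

N = (7/4)/ϵ

Let ϵ > 0. For m ≥ 1, |(3m - 2)/(2m + 1) − (3/2)| = |-7|/(2(2m + 1)) = 7/(2(2m + 1)).
Since 2m + 1 ≥ 2m for m ≥ 1, this is ≤ 7/(2·2m) = (7/4)/m.
So |(3m - 2)/(2m + 1) − (3/2)| < ϵ whenever m > (7/4)/ϵ.
Take N = (7/4)/ϵ. If m > N then |(3m - 2)/(2m + 1) − (3/2)| ≤ (7/4)/m < ϵ.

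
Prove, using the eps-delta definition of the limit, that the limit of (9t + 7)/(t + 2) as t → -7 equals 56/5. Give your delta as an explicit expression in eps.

delta = min(5/2, (25/22)eps)

Fix eps > 0. We want delta > 0 with 0 < |t + 7| < delta ⇒ |(9t + 7)/(t + 2) − (56/5)| < eps.
Combining over a common denominator, (9t + 7)/(t + 2) − (56/5) = [(9t + 7)·(-5) − (-56)·(t + 2)] / [(-5)·(t + 2)] = 11(t + 7) / ((-5)(t + 2)).
So |(9t + 7)/(t + 2) − (56/5)| = 11|t + 7| / (5·|t + 2|).
Restrict delta ≤ 5/2. Then |t + 7| < 5/2 gives |t + 2| = |(t + 7) + (-5)| ≥ 5 − 5/2 = 5/2.
Hence |(9t + 7)/(t + 2) − (56/5)| < 11|t + 7|/(5·(5/2)) = (22/25)|t + 7|, which is < eps once |t + 7| < (25/22)eps.
Take delta = min(5/2, (25/22)eps). Then 0 < |t + 7| < delta forces both bounds, so |(9t + 7)/(t + 2) − (56/5)| < eps.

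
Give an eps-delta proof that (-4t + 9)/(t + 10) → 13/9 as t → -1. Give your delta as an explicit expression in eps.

delta = min(9/2, (81/98)eps)

Let eps > 0 be given. We want delta > 0 with 0 < |t + 1| < delta ⇒ |(-4t + 9)/(t + 10) − (13/9)| < eps.
Combining over a common denominator, (-4t + 9)/(t + 10) − (13/9) = [(-4t + 9)·9 − 13·(t + 10)] / [9·(t + 10)] = -49(t + 1) / (9(t + 10)).
So |(-4t + 9)/(t + 10) − (13/9)| = 49|t + 1| / (9·|t + 10|).
Restrict delta ≤ 9/2. Then |t + 1| < 9/2 gives |t + 10| = |(t + 1) + 9| ≥ 9 − 9/2 = 9/2.
Hence |(-4t + 9)/(t + 10) − (13/9)| < 49|t + 1|/(9·(9/2)) = (98/81)|t + 1|, which is < eps once |t + 1| < (81/98)eps.
Take delta = min(9/2, (81/98)eps). Then 0 < |t + 1| < delta forces both bounds, so |(-4t + 9)/(t + 10) − (13/9)| < eps.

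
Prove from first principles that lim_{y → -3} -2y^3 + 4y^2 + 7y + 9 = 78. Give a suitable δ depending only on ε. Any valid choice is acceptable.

Let ε > 0 be given. We want δ > 0 such that 0 < |y + 3| < δ implies |(-2y^3 + 4y^2 + 7y + 9) − 78| < ε.
(-2y^3 + 4y^2 + 7y + 9) − 78 = -2y^3 + 4y^2 + 7y - 69 = (y + 3)(-2y^2 + 10y - 23).
So |(-2y^3 + 4y^2 + 7y + 9) − 78| = |y + 3|·|-2y^2 + 10y - 23|.
Assume first that |y + 3| < 2, so |y| < 5. Then |-2y^2 + 10y - 23| ≤ 2·5^2 + 10·5 + 23 = 123.
Hence |(-2y^3 + 4y^2 + 7y + 9) − 78| ≤ 123|y + 3| < ε provided |y + 3| < ε/123.
Choosing δ = min(2, ε/123) ensures both conditions, hence |(-2y^3 + 4y^2 + 7y + 9) − 78| < ε.

δ = min(2, ε/123)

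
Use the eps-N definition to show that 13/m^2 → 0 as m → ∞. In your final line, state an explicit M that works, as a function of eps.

M = (13/eps)^{1/2}

Suppose eps > 0. For m ≥ 1, |13/m^2 − 0| = 13/m^2.
13/m^2 < eps ⇔ m^2 > 13/eps ⇔ m > (13/eps)^{1/2}.
Take M = (13/eps)^{1/2}. Then m > M implies 13/m^2 < eps.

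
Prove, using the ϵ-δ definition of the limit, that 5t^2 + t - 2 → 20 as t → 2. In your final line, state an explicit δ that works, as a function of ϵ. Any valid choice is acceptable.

δ = min(2, ϵ/31)

Let ϵ > 0. We want δ > 0 such that 0 < |t − 2| < δ implies |(5t^2 + t - 2) − 20| < ϵ.
(5t^2 + t - 2) − 20 = 5t^2 + t - 22 = (t − 2)(5t + 11).
So |(5t^2 + t - 2) − 20| = |t − 2|·|5t + 11|.
Assume first that |t − 2| < 2, so |t| < 4. Then |5t + 11| ≤ 5·4 + 11 = 31.
Hence |(5t^2 + t - 2) − 20| ≤ 31|t − 2| < ϵ provided |t − 2| < ϵ/31.
Choosing δ = min(2, ϵ/31) ensures both conditions, hence |(5t^2 + t - 2) − 20| < ϵ.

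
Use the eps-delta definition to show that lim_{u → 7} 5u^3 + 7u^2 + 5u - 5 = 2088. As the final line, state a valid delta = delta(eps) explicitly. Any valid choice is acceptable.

delta = min(2, eps/1082)

Fix eps > 0. We want delta > 0 such that 0 < |u − 7| < delta implies |(5u^3 + 7u^2 + 5u - 5) − 2088| < eps.
(5u^3 + 7u^2 + 5u - 5) − 2088 = 5u^3 + 7u^2 + 5u - 2093 = (u − 7)(5u^2 + 42u + 299).
So |(5u^3 + 7u^2 + 5u - 5) − 2088| = |u − 7|·|5u^2 + 42u + 299|.
Assume first that |u − 7| < 2, so |u| < 9. Then |5u^2 + 42u + 299| ≤ 5·9^2 + 42·9 + 299 = 1082.
Hence |(5u^3 + 7u^2 + 5u - 5) − 2088| ≤ 1082|u − 7| < eps provided |u − 7| < eps/1082.
Take delta = min(2, eps/1082). Then 0 < |u − 7| < delta gives both |u − 7| < 2 and |u − 7| < eps/1082, so |(5u^3 + 7u^2 + 5u - 5) − 2088| < eps.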